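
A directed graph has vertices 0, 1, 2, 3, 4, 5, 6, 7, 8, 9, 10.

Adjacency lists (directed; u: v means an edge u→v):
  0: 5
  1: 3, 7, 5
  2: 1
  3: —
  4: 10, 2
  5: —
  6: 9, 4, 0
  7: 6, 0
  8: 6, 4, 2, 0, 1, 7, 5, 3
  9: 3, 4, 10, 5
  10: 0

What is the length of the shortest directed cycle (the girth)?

5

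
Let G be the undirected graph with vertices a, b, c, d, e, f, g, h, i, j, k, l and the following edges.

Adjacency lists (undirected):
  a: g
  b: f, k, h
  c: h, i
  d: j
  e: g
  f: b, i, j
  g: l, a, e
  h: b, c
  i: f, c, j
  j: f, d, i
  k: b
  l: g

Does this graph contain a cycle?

Yes

DFS, tracking each vertex's parent; an edge to a visited non-parent vertex closes a cycle.
Start from c:
visit c (parent –)
  visit h (parent c)
    visit b (parent h)
      visit f (parent b)
        f–b: parent, skip
        visit i (parent f)
          i–f: parent, skip
          i–c: c visited and ≠ parent → cycle
Cycle: c – h – b – f – i – c.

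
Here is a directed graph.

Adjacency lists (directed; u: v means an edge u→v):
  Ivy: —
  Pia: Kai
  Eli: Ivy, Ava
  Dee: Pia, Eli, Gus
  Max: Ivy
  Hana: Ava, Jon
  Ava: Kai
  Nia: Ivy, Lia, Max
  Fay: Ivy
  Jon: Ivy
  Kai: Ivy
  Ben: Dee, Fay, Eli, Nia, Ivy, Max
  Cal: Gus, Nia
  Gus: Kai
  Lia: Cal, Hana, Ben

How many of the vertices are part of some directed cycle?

4

A vertex is on a directed cycle iff it belongs to a strongly connected component of size ≥ 2 (or has a self-loop).
The vertices on cycles are {Ben, Cal, Lia, Nia} — 4 in total.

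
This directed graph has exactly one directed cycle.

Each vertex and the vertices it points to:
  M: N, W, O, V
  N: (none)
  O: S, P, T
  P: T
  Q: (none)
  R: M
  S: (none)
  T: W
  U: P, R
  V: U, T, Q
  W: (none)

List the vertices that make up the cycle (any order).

DFS with gray/black marking from M:
M gray
  N gray
  N black
  W gray
  W black
  O gray
    S gray
    S black
    P gray
      T gray
        T→W: W black — skip
      T black
    P black
    O→T: T black — skip
  O black
  V gray
    U gray
      U→P: P black — skip
      R gray
        R→M: M is gray → back edge
Back edge closes the cycle M → V → U → R → M; its vertices are {M, R, U, V}.

M, R, U, V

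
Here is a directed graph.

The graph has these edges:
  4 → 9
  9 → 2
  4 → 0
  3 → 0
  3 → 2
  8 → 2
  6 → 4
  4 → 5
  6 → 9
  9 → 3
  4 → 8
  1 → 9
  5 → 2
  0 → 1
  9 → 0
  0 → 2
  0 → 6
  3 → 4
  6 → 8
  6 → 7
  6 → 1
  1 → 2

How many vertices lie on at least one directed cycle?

A vertex is on a directed cycle iff it belongs to a strongly connected component of size ≥ 2 (or has a self-loop).
The vertices on cycles are {0, 1, 3, 4, 6, 9} — 6 in total.

6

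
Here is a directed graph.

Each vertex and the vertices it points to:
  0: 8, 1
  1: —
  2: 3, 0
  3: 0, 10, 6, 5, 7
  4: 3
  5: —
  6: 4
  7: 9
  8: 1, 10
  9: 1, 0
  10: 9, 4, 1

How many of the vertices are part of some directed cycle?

8

A vertex is on a directed cycle iff it belongs to a strongly connected component of size ≥ 2 (or has a self-loop).
The vertices on cycles are {0, 3, 4, 6, 7, 8, 9, 10} — 8 in total.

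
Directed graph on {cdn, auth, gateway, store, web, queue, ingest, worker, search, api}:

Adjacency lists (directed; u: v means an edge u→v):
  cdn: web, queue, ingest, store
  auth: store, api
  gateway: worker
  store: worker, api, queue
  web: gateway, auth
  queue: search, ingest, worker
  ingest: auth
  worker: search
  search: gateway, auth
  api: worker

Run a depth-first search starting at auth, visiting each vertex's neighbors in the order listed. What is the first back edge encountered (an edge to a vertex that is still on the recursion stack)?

gateway->worker

DFS from auth (visiting each vertex's neighbors in the order listed); mark gray on enter, black on exit:
auth gray
  store gray
    worker gray
      search gray
        gateway gray
          gateway→worker: worker is gray → back edge
First back edge: gateway → worker.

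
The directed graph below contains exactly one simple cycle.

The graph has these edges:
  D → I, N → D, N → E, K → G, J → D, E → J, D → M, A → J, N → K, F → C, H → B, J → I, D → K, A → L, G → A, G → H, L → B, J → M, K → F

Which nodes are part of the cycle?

A, D, G, J, K

DFS with gray/black marking from K:
K gray
  F gray
    C gray
    C black
  F black
  G gray
    H gray
      B gray
      B black
    H black
    A gray
      L gray
        L→B: B black — skip
      L black
      J gray
        I gray
        I black
        D gray
          M gray
          M black
          D→K: K is gray → back edge
Back edge closes the cycle K → G → A → J → D → K; its vertices are {A, D, G, J, K}.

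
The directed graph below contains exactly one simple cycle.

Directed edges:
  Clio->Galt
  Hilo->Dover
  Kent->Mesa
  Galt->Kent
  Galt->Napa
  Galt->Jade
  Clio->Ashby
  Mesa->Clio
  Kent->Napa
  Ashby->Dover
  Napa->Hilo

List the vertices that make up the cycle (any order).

DFS with gray/black marking from Clio:
Clio gray
  Galt gray
    Jade gray
    Jade black
    Napa gray
      Hilo gray
        Dover gray
        Dover black
      Hilo black
    Napa black
    Kent gray
      Kent→Napa: Napa black — skip
      Mesa gray
        Mesa→Clio: Clio is gray → back edge
Back edge closes the cycle Clio → Galt → Kent → Mesa → Clio; its vertices are {Clio, Galt, Kent, Mesa}.

Clio, Galt, Kent, Mesa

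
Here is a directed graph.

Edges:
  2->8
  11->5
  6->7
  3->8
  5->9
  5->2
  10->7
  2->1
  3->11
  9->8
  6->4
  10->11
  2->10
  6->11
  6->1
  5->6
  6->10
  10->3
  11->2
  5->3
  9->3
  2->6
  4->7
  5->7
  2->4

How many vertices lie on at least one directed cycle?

7

A vertex is on a directed cycle iff it belongs to a strongly connected component of size ≥ 2 (or has a self-loop).
The vertices on cycles are {2, 3, 5, 6, 9, 10, 11} — 7 in total.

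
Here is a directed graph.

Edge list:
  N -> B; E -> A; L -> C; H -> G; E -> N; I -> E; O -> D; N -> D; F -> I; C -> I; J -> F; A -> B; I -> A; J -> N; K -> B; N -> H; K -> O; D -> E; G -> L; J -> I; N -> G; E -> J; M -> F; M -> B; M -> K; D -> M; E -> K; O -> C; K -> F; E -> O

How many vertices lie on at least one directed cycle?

A vertex is on a directed cycle iff it belongs to a strongly connected component of size ≥ 2 (or has a self-loop).
The vertices on cycles are {C, D, E, F, G, H, I, J, K, L, M, N, O} — 13 in total.

13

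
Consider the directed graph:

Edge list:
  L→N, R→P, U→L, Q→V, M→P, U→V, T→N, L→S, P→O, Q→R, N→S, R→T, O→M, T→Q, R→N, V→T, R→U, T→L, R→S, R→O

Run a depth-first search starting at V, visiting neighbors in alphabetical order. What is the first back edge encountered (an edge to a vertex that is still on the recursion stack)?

P->O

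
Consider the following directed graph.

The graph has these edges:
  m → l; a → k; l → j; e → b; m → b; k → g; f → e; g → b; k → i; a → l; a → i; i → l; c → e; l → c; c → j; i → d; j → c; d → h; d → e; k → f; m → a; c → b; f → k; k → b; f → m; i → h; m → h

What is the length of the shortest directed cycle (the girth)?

For each vertex v, BFS finds the shortest path from v back to v.
The shortest such closed walk is k → f → k, length 2.

2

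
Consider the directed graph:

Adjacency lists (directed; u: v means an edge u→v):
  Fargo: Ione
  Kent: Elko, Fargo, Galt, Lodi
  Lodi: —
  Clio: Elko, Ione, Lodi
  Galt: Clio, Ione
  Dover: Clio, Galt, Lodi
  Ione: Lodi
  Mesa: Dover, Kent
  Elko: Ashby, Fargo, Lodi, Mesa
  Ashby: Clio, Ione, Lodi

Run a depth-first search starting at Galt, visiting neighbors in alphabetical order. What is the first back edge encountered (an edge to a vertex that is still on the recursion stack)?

Ashby→Clio

DFS from Galt (visiting neighbors in alphabetical order); mark gray on enter, black on exit:
Galt gray
  Clio gray
    Elko gray
      Ashby gray
        Ashby→Clio: Clio is gray → back edge
First back edge: Ashby → Clio.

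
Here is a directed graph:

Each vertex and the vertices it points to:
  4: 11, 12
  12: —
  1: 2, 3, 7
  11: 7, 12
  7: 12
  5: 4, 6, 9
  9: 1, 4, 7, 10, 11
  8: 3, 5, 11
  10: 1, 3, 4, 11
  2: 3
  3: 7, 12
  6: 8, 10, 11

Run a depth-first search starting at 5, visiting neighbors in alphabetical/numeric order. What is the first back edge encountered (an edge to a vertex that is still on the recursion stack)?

8→5

DFS from 5 (visiting neighbors in alphabetical/numeric order); mark gray on enter, black on exit:
5 gray
  4 gray
    11 gray
      7 gray
        12 gray
        12 black
      7 black
      11→12: 12 black — skip
    11 black
    4→12: 12 black — skip
  4 black
  6 gray
    8 gray
      3 gray
        3→7: 7 black — skip
        3→12: 12 black — skip
      3 black
      8→5: 5 is gray → back edge
First back edge: 8 → 5.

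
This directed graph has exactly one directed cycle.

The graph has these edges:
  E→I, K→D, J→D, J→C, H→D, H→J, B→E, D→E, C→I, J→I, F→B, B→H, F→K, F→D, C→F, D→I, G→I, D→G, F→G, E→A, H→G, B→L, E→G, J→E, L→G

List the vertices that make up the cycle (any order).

DFS with gray/black marking from F:
F gray
  K gray
    D gray
      E gray
        G gray
          I gray
          I black
        G black
        E→I: I black — skip
        A gray
        A black
      E black
      D→I: I black — skip
      D→G: G black — skip
    D black
  K black
  F→D: D black — skip
  F→G: G black — skip
  B gray
    B→E: E black — skip
    L gray
      L→G: G black — skip
    L black
    H gray
      H→G: G black — skip
      H→D: D black — skip
      J gray
        J→D: D black — skip
        J→E: E black — skip
        C gray
          C→I: I black — skip
          C→F: F is gray → back edge
Back edge closes the cycle F → B → H → J → C → F; its vertices are {B, C, F, H, J}.

B, C, F, H, J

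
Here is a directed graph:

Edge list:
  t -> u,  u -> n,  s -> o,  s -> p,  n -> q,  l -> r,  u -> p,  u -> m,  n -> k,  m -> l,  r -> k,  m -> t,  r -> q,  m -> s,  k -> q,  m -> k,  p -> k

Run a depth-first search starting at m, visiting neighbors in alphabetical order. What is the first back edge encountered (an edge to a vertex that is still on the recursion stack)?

DFS from m (visiting neighbors in alphabetical order); mark gray on enter, black on exit:
m gray
  k gray
    q gray
    q black
  k black
  l gray
    r gray
      r→k: k black — skip
      r→q: q black — skip
    r black
  l black
  s gray
    o gray
    o black
    p gray
      p→k: k black — skip
    p black
  s black
  t gray
    u gray
      u→m: m is gray → back edge
First back edge: u → m.

u->m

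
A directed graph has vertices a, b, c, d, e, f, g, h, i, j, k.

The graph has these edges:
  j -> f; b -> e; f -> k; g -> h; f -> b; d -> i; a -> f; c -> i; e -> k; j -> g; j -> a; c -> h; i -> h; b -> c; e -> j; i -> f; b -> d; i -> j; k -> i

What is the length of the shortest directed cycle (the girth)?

3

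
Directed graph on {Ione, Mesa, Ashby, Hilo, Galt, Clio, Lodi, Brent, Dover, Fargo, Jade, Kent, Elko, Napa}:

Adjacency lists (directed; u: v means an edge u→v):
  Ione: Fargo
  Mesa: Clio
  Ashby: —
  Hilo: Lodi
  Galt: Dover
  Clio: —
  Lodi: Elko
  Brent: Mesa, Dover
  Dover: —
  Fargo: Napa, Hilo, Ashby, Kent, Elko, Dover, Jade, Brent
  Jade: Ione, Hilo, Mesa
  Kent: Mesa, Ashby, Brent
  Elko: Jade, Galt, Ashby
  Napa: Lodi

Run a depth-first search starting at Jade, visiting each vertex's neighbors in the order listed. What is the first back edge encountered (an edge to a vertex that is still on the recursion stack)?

DFS from Jade (visiting each vertex's neighbors in the order listed); mark gray on enter, black on exit:
Jade gray
  Ione gray
    Fargo gray
      Napa gray
        Lodi gray
          Elko gray
            Elko→Jade: Jade is gray → back edge
First back edge: Elko → Jade.

Elko->Jade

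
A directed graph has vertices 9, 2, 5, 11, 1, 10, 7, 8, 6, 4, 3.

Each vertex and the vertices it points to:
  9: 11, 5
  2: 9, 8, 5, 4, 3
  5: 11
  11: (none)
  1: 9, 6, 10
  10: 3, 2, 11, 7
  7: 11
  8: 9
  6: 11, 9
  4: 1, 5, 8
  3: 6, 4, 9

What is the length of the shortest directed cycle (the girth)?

4

For each vertex v, BFS finds the shortest path from v back to v.
The shortest such closed walk is 10 → 2 → 4 → 1 → 10, length 4.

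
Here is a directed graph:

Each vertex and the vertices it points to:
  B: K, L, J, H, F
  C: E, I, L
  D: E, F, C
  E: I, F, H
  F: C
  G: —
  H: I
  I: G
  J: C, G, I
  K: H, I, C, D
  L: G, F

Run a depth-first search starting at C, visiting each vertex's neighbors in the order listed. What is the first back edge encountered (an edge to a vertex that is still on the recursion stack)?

DFS from C (visiting each vertex's neighbors in the order listed); mark gray on enter, black on exit:
C gray
  E gray
    I gray
      G gray
      G black
    I black
    F gray
      F→C: C is gray → back edge
First back edge: F → C.

F->C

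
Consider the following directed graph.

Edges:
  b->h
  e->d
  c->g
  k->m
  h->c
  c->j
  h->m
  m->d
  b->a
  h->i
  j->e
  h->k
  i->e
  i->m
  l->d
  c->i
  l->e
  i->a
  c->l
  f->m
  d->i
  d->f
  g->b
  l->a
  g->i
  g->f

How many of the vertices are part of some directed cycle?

9

A vertex is on a directed cycle iff it belongs to a strongly connected component of size ≥ 2 (or has a self-loop).
The vertices on cycles are {b, c, d, e, f, g, h, i, m} — 9 in total.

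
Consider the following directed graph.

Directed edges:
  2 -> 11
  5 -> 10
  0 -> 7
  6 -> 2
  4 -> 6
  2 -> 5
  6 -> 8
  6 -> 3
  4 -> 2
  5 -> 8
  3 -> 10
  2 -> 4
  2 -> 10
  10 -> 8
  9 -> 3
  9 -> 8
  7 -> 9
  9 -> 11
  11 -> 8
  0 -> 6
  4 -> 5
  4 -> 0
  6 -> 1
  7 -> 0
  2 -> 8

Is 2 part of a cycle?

2 is on a cycle iff 2 can reach itself via ≥1 edge.
2 → 4 → 2 — yes.

Yes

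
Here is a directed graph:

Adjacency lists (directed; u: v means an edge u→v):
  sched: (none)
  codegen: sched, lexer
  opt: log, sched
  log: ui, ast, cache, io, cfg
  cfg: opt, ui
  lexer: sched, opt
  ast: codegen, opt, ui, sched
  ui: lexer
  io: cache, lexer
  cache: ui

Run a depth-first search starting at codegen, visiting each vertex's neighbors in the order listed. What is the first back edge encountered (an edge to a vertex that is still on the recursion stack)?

ui->lexer

DFS from codegen (visiting each vertex's neighbors in the order listed); mark gray on enter, black on exit:
codegen gray
  sched gray
  sched black
  lexer gray
    lexer→sched: sched black — skip
    opt gray
      log gray
        ui gray
          ui→lexer: lexer is gray → back edge
First back edge: ui → lexer.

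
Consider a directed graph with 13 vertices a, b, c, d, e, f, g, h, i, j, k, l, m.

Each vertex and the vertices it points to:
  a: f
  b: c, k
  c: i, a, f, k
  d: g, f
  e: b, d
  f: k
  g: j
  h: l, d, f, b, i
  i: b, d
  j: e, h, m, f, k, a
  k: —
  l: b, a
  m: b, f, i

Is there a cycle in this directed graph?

Yes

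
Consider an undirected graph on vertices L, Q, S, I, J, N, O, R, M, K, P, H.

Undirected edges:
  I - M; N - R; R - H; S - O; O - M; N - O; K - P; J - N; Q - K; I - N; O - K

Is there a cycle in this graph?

Yes

DFS, tracking each vertex's parent; an edge to a visited non-parent vertex closes a cycle.
Start from H:
visit H (parent –)
  visit R (parent H)
    R–H: parent, skip
    visit N (parent R)
      visit J (parent N)
        J–N: parent, skip
      N–R: parent, skip
      visit I (parent N)
        I–N: parent, skip
        visit M (parent I)
          visit O (parent M)
            O–M: parent, skip
            O–N: N visited and ≠ parent → cycle
Cycle: N – I – M – O – N.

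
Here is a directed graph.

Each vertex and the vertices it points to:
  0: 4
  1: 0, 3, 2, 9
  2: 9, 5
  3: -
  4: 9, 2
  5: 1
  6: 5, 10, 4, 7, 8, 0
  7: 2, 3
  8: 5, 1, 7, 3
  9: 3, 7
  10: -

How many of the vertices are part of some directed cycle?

7

A vertex is on a directed cycle iff it belongs to a strongly connected component of size ≥ 2 (or has a self-loop).
The vertices on cycles are {0, 1, 2, 4, 5, 7, 9} — 7 in total.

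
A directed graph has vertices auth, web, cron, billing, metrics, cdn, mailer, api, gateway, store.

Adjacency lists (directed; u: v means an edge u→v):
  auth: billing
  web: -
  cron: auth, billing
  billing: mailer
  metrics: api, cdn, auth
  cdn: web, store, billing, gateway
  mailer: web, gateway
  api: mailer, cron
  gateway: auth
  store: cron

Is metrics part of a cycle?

metrics lies on a cycle iff there is a path from metrics back to itself.
Exploring from metrics, it never reaches itself; equivalently, its strongly connected component is a singleton.

No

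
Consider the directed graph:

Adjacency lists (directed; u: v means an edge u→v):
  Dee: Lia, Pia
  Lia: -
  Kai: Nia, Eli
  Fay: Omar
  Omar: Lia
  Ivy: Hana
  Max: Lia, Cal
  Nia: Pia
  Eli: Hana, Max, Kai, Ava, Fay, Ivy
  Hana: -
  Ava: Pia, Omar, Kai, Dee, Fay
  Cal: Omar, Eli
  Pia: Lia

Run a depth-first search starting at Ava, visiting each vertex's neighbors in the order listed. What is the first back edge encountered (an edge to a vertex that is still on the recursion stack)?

Cal→Eli

DFS from Ava (visiting each vertex's neighbors in the order listed); mark gray on enter, black on exit:
Ava gray
  Pia gray
    Lia gray
    Lia black
  Pia black
  Omar gray
    Omar→Lia: Lia black — skip
  Omar black
  Kai gray
    Nia gray
      Nia→Pia: Pia black — skip
    Nia black
    Eli gray
      Hana gray
      Hana black
      Max gray
        Max→Lia: Lia black — skip
        Cal gray
          Cal→Omar: Omar black — skip
          Cal→Eli: Eli is gray → back edge
First back edge: Cal → Eli.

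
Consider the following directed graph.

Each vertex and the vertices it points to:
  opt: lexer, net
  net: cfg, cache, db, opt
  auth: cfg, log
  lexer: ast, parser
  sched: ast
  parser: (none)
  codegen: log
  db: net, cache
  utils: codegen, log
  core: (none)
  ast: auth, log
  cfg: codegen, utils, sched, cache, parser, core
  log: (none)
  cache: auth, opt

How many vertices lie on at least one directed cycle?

9

A vertex is on a directed cycle iff it belongs to a strongly connected component of size ≥ 2 (or has a self-loop).
The vertices on cycles are {db, ast, cfg, net, opt, auth, cache, lexer, sched} — 9 in total.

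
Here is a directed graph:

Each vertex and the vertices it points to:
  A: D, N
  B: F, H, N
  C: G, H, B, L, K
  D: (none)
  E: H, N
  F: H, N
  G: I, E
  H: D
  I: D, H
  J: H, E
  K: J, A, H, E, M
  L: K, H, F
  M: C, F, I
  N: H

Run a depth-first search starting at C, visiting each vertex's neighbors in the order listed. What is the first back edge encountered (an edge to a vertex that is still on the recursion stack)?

DFS from C (visiting each vertex's neighbors in the order listed); mark gray on enter, black on exit:
C gray
  G gray
    I gray
      D gray
      D black
      H gray
        H→D: D black — skip
      H black
    I black
    E gray
      E→H: H black — skip
      N gray
        N→H: H black — skip
      N black
    E black
  G black
  C→H: H black — skip
  B gray
    F gray
      F→H: H black — skip
      F→N: N black — skip
    F black
    B→H: H black — skip
    B→N: N black — skip
  B black
  L gray
    K gray
      J gray
        J→H: H black — skip
        J→E: E black — skip
      J black
      A gray
        A→D: D black — skip
        A→N: N black — skip
      A black
      K→H: H black — skip
      K→E: E black — skip
      M gray
        M→C: C is gray → back edge
First back edge: M → C.

M→C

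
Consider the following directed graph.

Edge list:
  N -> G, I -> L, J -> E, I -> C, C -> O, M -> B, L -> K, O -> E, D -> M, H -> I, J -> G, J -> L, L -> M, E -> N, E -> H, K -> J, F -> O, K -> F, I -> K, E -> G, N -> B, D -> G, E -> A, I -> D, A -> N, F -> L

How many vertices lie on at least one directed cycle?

9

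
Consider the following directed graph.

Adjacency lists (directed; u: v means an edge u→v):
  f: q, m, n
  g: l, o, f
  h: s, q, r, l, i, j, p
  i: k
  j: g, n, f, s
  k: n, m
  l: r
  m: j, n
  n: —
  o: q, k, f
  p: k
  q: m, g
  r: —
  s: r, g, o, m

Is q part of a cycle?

q is on a cycle iff q can reach itself via ≥1 edge.
q → g → o → q — yes.

Yes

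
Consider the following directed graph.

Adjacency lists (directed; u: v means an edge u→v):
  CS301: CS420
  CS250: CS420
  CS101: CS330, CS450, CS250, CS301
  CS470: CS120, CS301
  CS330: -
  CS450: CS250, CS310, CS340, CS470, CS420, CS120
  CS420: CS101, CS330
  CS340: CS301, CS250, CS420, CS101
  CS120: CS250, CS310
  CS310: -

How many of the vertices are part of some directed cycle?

8

A vertex is on a directed cycle iff it belongs to a strongly connected component of size ≥ 2 (or has a self-loop).
The vertices on cycles are {CS101, CS120, CS250, CS301, CS340, CS420, CS450, CS470} — 8 in total.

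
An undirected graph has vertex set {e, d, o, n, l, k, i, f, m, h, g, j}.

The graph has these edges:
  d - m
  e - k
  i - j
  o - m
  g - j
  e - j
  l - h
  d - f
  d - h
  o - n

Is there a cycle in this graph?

DFS, tracking each vertex's parent; an edge to a visited non-parent vertex closes a cycle.
Start from d:
visit d (parent –)
  visit h (parent d)
    visit l (parent h)
      l–h: parent, skip
    h–d: parent, skip
  visit f (parent d)
    f–d: parent, skip
  visit m (parent d)
    visit o (parent m)
      o–m: parent, skip
      visit n (parent o)
        n–o: parent, skip
    m–d: parent, skip
visit e (parent –)
  visit k (parent e)
    k–e: parent, skip
  visit j (parent e)
    j–e: parent, skip
    visit g (parent j)
      g–j: parent, skip
    visit i (parent j)
      i–j: parent, skip
No non-parent visited neighbor found — the graph is a forest.

No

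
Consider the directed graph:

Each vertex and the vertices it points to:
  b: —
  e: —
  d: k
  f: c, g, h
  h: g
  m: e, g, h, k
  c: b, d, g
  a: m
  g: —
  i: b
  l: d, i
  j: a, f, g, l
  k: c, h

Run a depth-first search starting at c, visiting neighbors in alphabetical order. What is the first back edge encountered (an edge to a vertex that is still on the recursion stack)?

DFS from c (visiting neighbors in alphabetical order); mark gray on enter, black on exit:
c gray
  b gray
  b black
  d gray
    k gray
      k→c: c is gray → back edge
First back edge: k → c.

k→c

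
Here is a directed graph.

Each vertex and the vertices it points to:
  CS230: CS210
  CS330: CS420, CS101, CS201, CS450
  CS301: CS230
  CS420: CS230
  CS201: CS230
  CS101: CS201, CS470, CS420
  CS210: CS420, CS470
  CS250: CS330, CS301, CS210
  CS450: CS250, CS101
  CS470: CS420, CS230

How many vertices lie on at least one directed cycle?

7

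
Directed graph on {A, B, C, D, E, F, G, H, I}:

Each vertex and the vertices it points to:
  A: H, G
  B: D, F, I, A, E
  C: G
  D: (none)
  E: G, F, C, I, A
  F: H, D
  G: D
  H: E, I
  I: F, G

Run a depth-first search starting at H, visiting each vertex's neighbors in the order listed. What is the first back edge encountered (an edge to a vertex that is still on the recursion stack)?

DFS from H (visiting each vertex's neighbors in the order listed); mark gray on enter, black on exit:
H gray
  E gray
    G gray
      D gray
      D black
    G black
    F gray
      F→H: H is gray → back edge
First back edge: F → H.

F->H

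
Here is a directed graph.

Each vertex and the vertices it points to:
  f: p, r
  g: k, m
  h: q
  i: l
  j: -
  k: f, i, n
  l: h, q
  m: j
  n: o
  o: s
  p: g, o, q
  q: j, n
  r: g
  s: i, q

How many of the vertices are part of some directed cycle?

A vertex is on a directed cycle iff it belongs to a strongly connected component of size ≥ 2 (or has a self-loop).
The vertices on cycles are {f, g, h, i, k, l, n, o, p, q, r, s} — 12 in total.

12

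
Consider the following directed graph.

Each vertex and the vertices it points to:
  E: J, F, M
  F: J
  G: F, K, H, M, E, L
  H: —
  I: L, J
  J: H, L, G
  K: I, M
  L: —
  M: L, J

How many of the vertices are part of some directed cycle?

A vertex is on a directed cycle iff it belongs to a strongly connected component of size ≥ 2 (or has a self-loop).
The vertices on cycles are {E, F, G, I, J, K, M} — 7 in total.

7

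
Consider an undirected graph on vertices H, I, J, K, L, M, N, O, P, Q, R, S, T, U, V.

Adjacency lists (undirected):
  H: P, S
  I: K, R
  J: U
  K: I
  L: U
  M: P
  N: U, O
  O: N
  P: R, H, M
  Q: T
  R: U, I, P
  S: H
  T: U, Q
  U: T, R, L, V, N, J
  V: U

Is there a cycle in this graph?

No

DFS, tracking each vertex's parent; an edge to a visited non-parent vertex closes a cycle.
Start from S:
visit S (parent –)
  visit H (parent S)
    visit P (parent H)
      visit R (parent P)
        visit U (parent R)
          visit T (parent U)
            T–U: parent, skip
            visit Q (parent T)
              Q–T: parent, skip
          U–R: parent, skip
          visit L (parent U)
            L–U: parent, skip
          visit V (parent U)
            V–U: parent, skip
          visit N (parent U)
            N–U: parent, skip
            visit O (parent N)
              O–N: parent, skip
          visit J (parent U)
            J–U: parent, skip
        visit I (parent R)
          visit K (parent I)
            K–I: parent, skip
          I–R: parent, skip
        R–P: parent, skip
      P–H: parent, skip
      visit M (parent P)
        M–P: parent, skip
    H–S: parent, skip
No non-parent visited neighbor found — the graph is a forest.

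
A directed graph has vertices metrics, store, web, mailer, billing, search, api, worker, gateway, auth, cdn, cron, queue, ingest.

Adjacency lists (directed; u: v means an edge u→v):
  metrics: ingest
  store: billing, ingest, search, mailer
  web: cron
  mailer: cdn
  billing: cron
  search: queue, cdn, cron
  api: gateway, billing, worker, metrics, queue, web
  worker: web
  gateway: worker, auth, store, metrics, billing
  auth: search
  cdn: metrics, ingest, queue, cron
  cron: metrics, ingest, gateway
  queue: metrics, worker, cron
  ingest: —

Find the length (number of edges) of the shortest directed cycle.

3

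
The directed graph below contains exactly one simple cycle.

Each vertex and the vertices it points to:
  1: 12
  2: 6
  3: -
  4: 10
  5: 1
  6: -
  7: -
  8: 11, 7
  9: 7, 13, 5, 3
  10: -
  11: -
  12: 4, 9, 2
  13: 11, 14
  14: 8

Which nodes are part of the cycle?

1, 5, 9, 12

DFS with gray/black marking from 1:
1 gray
  12 gray
    4 gray
      10 gray
      10 black
    4 black
    9 gray
      7 gray
      7 black
      13 gray
        11 gray
        11 black
        14 gray
          8 gray
            8→11: 11 black — skip
            8→7: 7 black — skip
          8 black
        14 black
      13 black
      5 gray
        5→1: 1 is gray → back edge
Back edge closes the cycle 1 → 12 → 9 → 5 → 1; its vertices are {1, 5, 9, 12}.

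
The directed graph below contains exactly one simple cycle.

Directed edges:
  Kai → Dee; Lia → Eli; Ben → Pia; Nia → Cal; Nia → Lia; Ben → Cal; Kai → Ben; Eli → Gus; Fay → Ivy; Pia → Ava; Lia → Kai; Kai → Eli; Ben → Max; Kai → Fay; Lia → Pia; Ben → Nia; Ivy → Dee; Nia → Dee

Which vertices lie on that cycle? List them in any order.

Ben, Kai, Lia, Nia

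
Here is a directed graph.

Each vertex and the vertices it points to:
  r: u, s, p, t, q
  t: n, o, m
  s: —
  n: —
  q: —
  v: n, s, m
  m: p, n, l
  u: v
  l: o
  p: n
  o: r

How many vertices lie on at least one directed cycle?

A vertex is on a directed cycle iff it belongs to a strongly connected component of size ≥ 2 (or has a self-loop).
The vertices on cycles are {l, m, o, r, t, u, v} — 7 in total.

7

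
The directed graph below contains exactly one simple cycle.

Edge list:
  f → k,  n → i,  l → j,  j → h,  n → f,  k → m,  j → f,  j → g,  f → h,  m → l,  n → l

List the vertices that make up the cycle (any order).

f, j, k, l, m

DFS with gray/black marking from l:
l gray
  j gray
    h gray
    h black
    f gray
      f→h: h black — skip
      k gray
        m gray
          m→l: l is gray → back edge
Back edge closes the cycle l → j → f → k → m → l; its vertices are {f, j, k, l, m}.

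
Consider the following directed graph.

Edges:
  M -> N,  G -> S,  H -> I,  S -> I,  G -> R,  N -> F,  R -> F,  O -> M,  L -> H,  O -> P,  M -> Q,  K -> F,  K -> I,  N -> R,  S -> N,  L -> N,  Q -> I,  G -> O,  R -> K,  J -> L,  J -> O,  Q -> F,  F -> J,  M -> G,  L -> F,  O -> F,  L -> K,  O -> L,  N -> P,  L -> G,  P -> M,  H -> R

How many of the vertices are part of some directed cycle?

A vertex is on a directed cycle iff it belongs to a strongly connected component of size ≥ 2 (or has a self-loop).
The vertices on cycles are {F, G, H, J, K, L, M, N, O, P, Q, R, S} — 13 in total.

13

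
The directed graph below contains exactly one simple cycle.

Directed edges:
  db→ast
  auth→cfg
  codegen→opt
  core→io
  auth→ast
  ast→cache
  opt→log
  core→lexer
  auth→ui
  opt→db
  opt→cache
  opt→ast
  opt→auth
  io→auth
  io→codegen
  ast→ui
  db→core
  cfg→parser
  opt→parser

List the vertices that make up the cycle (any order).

DFS with gray/black marking from opt:
opt gray
  parser gray
  parser black
  db gray
    core gray
      lexer gray
      lexer black
      io gray
        codegen gray
          codegen→opt: opt is gray → back edge
Back edge closes the cycle opt → db → core → io → codegen → opt; its vertices are {db, io, opt, core, codegen}.

db, io, opt, core, codegen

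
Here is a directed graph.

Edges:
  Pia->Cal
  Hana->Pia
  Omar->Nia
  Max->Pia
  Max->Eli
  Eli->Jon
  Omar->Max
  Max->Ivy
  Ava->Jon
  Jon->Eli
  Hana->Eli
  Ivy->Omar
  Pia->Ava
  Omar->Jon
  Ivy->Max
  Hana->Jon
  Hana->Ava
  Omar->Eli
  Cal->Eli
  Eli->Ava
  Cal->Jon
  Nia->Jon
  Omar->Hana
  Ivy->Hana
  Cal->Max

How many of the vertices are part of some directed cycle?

9

A vertex is on a directed cycle iff it belongs to a strongly connected component of size ≥ 2 (or has a self-loop).
The vertices on cycles are {Ava, Cal, Eli, Ivy, Jon, Max, Pia, Hana, Omar} — 9 in total.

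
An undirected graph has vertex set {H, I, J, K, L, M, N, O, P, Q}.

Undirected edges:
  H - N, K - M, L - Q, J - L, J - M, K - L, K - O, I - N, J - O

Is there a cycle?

DFS, tracking each vertex's parent; an edge to a visited non-parent vertex closes a cycle.
Start from M:
visit M (parent –)
  visit K (parent M)
    visit L (parent K)
      L–K: parent, skip
      visit J (parent L)
        J–M: M visited and ≠ parent → cycle
Cycle: M – K – L – J – M.

Yes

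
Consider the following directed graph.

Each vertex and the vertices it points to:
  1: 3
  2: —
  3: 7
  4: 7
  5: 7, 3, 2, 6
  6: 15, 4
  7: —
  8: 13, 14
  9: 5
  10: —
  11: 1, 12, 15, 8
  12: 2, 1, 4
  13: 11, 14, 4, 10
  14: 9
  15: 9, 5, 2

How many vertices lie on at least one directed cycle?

7

A vertex is on a directed cycle iff it belongs to a strongly connected component of size ≥ 2 (or has a self-loop).
The vertices on cycles are {5, 6, 8, 9, 11, 13, 15} — 7 in total.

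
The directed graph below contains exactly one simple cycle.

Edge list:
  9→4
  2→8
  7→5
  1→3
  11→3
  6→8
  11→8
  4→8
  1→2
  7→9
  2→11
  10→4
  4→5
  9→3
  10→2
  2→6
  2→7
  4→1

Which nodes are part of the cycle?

1, 2, 4, 7, 9

DFS with gray/black marking from 2:
2 gray
  11 gray
    3 gray
    3 black
    8 gray
    8 black
  11 black
  2→8: 8 black — skip
  6 gray
    6→8: 8 black — skip
  6 black
  7 gray
    9 gray
      9→3: 3 black — skip
      4 gray
        5 gray
        5 black
        1 gray
          1→3: 3 black — skip
          1→2: 2 is gray → back edge
Back edge closes the cycle 2 → 7 → 9 → 4 → 1 → 2; its vertices are {1, 2, 4, 7, 9}.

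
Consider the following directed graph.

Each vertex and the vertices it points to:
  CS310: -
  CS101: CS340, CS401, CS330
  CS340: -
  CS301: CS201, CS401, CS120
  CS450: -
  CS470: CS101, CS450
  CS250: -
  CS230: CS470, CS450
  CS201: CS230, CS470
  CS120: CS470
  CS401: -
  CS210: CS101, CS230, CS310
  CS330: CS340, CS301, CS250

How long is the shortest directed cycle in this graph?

For each vertex v, BFS finds the shortest path from v back to v.
The shortest such closed walk is CS101 → CS330 → CS301 → CS120 → CS470 → CS101, length 5.

5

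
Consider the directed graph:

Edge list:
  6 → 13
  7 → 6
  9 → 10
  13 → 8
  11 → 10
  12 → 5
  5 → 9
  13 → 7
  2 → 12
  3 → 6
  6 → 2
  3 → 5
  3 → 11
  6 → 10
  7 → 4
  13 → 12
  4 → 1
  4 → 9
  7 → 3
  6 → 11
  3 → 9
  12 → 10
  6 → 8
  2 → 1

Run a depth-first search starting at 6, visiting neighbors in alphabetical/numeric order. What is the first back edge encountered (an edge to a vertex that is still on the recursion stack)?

3→6

DFS from 6 (visiting neighbors in alphabetical/numeric order); mark gray on enter, black on exit:
6 gray
  2 gray
    1 gray
    1 black
    12 gray
      5 gray
        9 gray
          10 gray
          10 black
        9 black
      5 black
      12→10: 10 black — skip
    12 black
  2 black
  8 gray
  8 black
  6→10: 10 black — skip
  11 gray
    11→10: 10 black — skip
  11 black
  13 gray
    7 gray
      3 gray
        3→5: 5 black — skip
        3→6: 6 is gray → back edge
First back edge: 3 → 6.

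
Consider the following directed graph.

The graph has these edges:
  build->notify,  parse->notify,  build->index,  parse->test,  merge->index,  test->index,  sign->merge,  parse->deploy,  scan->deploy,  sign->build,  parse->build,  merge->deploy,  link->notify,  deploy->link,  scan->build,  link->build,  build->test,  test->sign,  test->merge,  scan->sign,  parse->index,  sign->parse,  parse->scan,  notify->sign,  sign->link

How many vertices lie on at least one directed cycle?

9

A vertex is on a directed cycle iff it belongs to a strongly connected component of size ≥ 2 (or has a self-loop).
The vertices on cycles are {link, scan, sign, test, build, merge, parse, deploy, notify} — 9 in total.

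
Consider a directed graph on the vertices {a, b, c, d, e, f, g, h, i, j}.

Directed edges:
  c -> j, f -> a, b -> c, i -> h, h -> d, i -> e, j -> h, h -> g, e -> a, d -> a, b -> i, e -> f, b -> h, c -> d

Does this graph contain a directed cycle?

No

DFS with white/gray/black marking, starting from c:
c gray
  d gray
    a gray
    a black
  d black
  j gray
    h gray
      h→d: d black — skip
      g gray
      g black
    h black
  j black
c black
b gray
  b→c: c black — skip
  b→h: h black — skip
  i gray
    e gray
      f gray
        f→a: a black — skip
      f black
      e→a: a black — skip
    e black
    i→h: h black — skip
  i black
b black
Every edge goes to a white or black vertex — no back edge, so the graph is acyclic.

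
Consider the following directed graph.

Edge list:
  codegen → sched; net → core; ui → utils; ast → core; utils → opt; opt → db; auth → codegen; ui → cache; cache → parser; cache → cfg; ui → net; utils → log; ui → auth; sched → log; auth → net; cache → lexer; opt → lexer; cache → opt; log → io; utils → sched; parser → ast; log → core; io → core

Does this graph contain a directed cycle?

No

DFS with white/gray/black marking, starting from db:
db gray
db black
cache gray
  opt gray
    opt→db: db black — skip
    lexer gray
    lexer black
  opt black
  parser gray
    ast gray
      core gray
      core black
    ast black
  parser black
  cfg gray
  cfg black
  cache→lexer: lexer black — skip
cache black
io gray
  io→core: core black — skip
io black
codegen gray
  sched gray
    log gray
      log→core: core black — skip
      log→io: io black — skip
    log black
  sched black
codegen black
ui gray
  utils gray
    utils→opt: opt black — skip
    utils→sched: sched black — skip
    utils→log: log black — skip
  utils black
  net gray
    net→core: core black — skip
  net black
  auth gray
    auth→codegen: codegen black — skip
    auth→net: net black — skip
  auth black
  ui→cache: cache black — skip
ui black
Every edge goes to a white or black vertex — no back edge, so the graph is acyclic.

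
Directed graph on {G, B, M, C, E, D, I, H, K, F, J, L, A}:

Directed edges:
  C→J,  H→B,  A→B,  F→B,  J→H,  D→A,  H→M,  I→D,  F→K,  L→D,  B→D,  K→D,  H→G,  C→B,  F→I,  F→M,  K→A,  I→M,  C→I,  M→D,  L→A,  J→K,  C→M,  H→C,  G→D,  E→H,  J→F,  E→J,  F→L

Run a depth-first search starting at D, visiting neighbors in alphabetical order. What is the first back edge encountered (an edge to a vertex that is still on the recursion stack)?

B→D

DFS from D (visiting neighbors in alphabetical order); mark gray on enter, black on exit:
D gray
  A gray
    B gray
      B→D: D is gray → back edge
First back edge: B → D.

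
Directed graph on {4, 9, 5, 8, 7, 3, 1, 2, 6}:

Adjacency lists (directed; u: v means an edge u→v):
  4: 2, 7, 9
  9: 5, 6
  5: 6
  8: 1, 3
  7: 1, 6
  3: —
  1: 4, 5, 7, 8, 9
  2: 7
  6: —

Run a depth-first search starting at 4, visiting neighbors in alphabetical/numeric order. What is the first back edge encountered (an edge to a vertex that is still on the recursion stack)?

DFS from 4 (visiting neighbors in alphabetical/numeric order); mark gray on enter, black on exit:
4 gray
  2 gray
    7 gray
      1 gray
        1→4: 4 is gray → back edge
First back edge: 1 → 4.

1->4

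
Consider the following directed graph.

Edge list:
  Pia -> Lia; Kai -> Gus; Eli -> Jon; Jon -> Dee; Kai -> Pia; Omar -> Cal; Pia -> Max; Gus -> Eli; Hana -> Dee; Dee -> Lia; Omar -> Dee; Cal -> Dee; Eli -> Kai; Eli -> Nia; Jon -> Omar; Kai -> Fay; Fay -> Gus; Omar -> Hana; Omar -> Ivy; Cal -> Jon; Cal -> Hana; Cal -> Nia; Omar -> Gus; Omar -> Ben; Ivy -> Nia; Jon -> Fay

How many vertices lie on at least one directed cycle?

A vertex is on a directed cycle iff it belongs to a strongly connected component of size ≥ 2 (or has a self-loop).
The vertices on cycles are {Cal, Eli, Fay, Gus, Jon, Kai, Omar} — 7 in total.

7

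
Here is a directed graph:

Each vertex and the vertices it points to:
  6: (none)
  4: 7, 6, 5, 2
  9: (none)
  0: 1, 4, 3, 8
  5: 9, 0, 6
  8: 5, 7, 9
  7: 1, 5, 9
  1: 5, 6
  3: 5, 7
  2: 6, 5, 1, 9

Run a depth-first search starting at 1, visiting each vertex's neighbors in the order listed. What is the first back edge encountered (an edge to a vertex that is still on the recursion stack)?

DFS from 1 (visiting each vertex's neighbors in the order listed); mark gray on enter, black on exit:
1 gray
  5 gray
    9 gray
    9 black
    0 gray
      0→1: 1 is gray → back edge
First back edge: 0 → 1.

0→1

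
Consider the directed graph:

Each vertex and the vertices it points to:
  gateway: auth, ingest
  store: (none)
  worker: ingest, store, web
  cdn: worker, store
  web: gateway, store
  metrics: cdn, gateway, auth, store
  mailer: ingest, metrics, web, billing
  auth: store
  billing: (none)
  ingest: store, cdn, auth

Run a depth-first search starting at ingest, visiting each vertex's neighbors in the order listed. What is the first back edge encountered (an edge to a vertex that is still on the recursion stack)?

DFS from ingest (visiting each vertex's neighbors in the order listed); mark gray on enter, black on exit:
ingest gray
  store gray
  store black
  cdn gray
    worker gray
      worker→ingest: ingest is gray → back edge
First back edge: worker → ingest.

worker→ingest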